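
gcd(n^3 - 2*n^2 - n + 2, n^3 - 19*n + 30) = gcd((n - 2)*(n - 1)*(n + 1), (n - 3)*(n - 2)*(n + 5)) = n - 2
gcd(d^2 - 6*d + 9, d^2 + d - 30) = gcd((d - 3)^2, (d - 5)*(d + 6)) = 1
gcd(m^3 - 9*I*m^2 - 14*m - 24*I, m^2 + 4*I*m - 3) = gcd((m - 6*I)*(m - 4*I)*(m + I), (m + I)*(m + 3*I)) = m + I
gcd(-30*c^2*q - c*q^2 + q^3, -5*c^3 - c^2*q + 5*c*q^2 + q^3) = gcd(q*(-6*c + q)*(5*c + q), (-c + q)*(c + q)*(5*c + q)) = 5*c + q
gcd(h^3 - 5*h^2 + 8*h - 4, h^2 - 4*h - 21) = 1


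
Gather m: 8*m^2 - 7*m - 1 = 8*m^2 - 7*m - 1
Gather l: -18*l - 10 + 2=-18*l - 8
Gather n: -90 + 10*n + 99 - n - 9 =9*n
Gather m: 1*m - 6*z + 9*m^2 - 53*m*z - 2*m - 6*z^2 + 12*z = 9*m^2 + m*(-53*z - 1) - 6*z^2 + 6*z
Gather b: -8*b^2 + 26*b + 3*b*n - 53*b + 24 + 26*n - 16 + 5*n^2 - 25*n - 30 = -8*b^2 + b*(3*n - 27) + 5*n^2 + n - 22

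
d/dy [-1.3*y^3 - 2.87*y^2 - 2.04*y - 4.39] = -3.9*y^2 - 5.74*y - 2.04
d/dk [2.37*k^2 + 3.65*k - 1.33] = 4.74*k + 3.65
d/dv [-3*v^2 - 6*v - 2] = -6*v - 6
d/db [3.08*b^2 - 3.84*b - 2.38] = 6.16*b - 3.84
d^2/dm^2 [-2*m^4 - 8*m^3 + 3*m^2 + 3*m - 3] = -24*m^2 - 48*m + 6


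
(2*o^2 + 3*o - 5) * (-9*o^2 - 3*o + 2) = -18*o^4 - 33*o^3 + 40*o^2 + 21*o - 10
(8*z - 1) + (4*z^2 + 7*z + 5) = 4*z^2 + 15*z + 4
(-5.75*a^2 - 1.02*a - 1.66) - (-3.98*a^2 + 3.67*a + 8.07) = -1.77*a^2 - 4.69*a - 9.73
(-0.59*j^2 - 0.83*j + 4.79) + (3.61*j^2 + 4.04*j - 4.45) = 3.02*j^2 + 3.21*j + 0.34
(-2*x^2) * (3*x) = -6*x^3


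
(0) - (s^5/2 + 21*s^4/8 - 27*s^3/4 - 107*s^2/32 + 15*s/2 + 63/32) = -s^5/2 - 21*s^4/8 + 27*s^3/4 + 107*s^2/32 - 15*s/2 - 63/32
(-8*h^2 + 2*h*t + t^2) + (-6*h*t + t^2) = -8*h^2 - 4*h*t + 2*t^2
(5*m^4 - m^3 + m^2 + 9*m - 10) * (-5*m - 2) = -25*m^5 - 5*m^4 - 3*m^3 - 47*m^2 + 32*m + 20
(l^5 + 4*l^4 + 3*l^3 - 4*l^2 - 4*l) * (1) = l^5 + 4*l^4 + 3*l^3 - 4*l^2 - 4*l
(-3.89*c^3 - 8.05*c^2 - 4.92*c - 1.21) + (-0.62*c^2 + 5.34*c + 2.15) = -3.89*c^3 - 8.67*c^2 + 0.42*c + 0.94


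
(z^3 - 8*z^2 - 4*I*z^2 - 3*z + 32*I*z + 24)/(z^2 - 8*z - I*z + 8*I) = z - 3*I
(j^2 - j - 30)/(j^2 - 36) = (j + 5)/(j + 6)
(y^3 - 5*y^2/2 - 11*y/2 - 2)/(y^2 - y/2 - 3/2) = (2*y^2 - 7*y - 4)/(2*y - 3)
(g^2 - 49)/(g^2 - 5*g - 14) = (g + 7)/(g + 2)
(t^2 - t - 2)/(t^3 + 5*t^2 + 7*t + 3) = (t - 2)/(t^2 + 4*t + 3)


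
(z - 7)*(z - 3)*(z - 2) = z^3 - 12*z^2 + 41*z - 42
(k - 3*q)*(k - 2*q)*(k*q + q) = k^3*q - 5*k^2*q^2 + k^2*q + 6*k*q^3 - 5*k*q^2 + 6*q^3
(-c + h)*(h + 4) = -c*h - 4*c + h^2 + 4*h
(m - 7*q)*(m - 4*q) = m^2 - 11*m*q + 28*q^2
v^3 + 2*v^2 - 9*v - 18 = (v - 3)*(v + 2)*(v + 3)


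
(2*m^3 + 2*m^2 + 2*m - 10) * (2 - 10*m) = -20*m^4 - 16*m^3 - 16*m^2 + 104*m - 20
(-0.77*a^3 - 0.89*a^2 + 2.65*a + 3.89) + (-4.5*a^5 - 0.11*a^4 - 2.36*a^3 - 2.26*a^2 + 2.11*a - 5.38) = -4.5*a^5 - 0.11*a^4 - 3.13*a^3 - 3.15*a^2 + 4.76*a - 1.49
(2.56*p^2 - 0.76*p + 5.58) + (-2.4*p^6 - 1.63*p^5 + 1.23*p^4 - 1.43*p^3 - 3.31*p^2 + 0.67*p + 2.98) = -2.4*p^6 - 1.63*p^5 + 1.23*p^4 - 1.43*p^3 - 0.75*p^2 - 0.09*p + 8.56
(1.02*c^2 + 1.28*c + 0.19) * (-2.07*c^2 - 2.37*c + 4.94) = -2.1114*c^4 - 5.067*c^3 + 1.6119*c^2 + 5.8729*c + 0.9386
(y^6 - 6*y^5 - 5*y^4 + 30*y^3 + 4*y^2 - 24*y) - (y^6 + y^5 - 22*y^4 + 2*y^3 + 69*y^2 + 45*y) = -7*y^5 + 17*y^4 + 28*y^3 - 65*y^2 - 69*y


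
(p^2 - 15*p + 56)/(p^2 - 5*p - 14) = (p - 8)/(p + 2)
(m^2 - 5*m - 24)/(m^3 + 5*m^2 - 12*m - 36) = (m^2 - 5*m - 24)/(m^3 + 5*m^2 - 12*m - 36)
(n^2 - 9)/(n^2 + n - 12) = (n + 3)/(n + 4)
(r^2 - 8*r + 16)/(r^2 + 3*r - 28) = (r - 4)/(r + 7)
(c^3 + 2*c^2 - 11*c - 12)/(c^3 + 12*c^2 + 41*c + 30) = (c^2 + c - 12)/(c^2 + 11*c + 30)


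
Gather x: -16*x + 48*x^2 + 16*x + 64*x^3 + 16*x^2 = 64*x^3 + 64*x^2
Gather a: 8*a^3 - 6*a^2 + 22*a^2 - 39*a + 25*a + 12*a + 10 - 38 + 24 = 8*a^3 + 16*a^2 - 2*a - 4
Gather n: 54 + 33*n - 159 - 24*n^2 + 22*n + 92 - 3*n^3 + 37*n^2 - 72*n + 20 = -3*n^3 + 13*n^2 - 17*n + 7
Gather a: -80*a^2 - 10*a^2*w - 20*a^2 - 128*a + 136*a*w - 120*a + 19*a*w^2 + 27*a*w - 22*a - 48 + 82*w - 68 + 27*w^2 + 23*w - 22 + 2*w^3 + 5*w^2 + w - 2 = a^2*(-10*w - 100) + a*(19*w^2 + 163*w - 270) + 2*w^3 + 32*w^2 + 106*w - 140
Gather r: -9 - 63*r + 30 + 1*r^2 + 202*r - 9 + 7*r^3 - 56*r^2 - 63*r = 7*r^3 - 55*r^2 + 76*r + 12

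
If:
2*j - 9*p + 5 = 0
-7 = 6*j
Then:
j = -7/6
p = 8/27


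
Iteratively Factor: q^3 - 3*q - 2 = (q + 1)*(q^2 - q - 2) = (q + 1)^2*(q - 2)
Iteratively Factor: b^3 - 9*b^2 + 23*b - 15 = (b - 5)*(b^2 - 4*b + 3) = (b - 5)*(b - 3)*(b - 1)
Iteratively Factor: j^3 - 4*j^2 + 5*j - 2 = (j - 1)*(j^2 - 3*j + 2) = (j - 2)*(j - 1)*(j - 1)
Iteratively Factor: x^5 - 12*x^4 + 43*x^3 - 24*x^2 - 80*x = (x - 4)*(x^4 - 8*x^3 + 11*x^2 + 20*x) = x*(x - 4)*(x^3 - 8*x^2 + 11*x + 20) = x*(x - 5)*(x - 4)*(x^2 - 3*x - 4) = x*(x - 5)*(x - 4)*(x + 1)*(x - 4)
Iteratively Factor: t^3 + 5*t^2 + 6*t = (t)*(t^2 + 5*t + 6) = t*(t + 2)*(t + 3)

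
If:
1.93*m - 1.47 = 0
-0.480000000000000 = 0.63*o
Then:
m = 0.76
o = -0.76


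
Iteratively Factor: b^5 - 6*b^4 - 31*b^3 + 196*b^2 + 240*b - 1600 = (b - 5)*(b^4 - b^3 - 36*b^2 + 16*b + 320) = (b - 5)*(b + 4)*(b^3 - 5*b^2 - 16*b + 80) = (b - 5)*(b + 4)^2*(b^2 - 9*b + 20) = (b - 5)^2*(b + 4)^2*(b - 4)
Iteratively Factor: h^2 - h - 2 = (h + 1)*(h - 2)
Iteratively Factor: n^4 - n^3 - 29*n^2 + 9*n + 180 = (n - 5)*(n^3 + 4*n^2 - 9*n - 36) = (n - 5)*(n - 3)*(n^2 + 7*n + 12) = (n - 5)*(n - 3)*(n + 3)*(n + 4)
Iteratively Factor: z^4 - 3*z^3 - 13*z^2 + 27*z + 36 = (z + 1)*(z^3 - 4*z^2 - 9*z + 36) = (z + 1)*(z + 3)*(z^2 - 7*z + 12) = (z - 3)*(z + 1)*(z + 3)*(z - 4)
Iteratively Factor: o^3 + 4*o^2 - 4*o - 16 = (o - 2)*(o^2 + 6*o + 8) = (o - 2)*(o + 4)*(o + 2)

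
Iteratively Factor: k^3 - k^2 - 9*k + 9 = (k + 3)*(k^2 - 4*k + 3) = (k - 3)*(k + 3)*(k - 1)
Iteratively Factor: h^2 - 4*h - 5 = (h + 1)*(h - 5)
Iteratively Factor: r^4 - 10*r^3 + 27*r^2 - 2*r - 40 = (r - 2)*(r^3 - 8*r^2 + 11*r + 20) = (r - 2)*(r + 1)*(r^2 - 9*r + 20) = (r - 5)*(r - 2)*(r + 1)*(r - 4)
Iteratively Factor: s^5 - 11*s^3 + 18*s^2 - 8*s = (s - 1)*(s^4 + s^3 - 10*s^2 + 8*s) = (s - 1)^2*(s^3 + 2*s^2 - 8*s) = (s - 2)*(s - 1)^2*(s^2 + 4*s) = (s - 2)*(s - 1)^2*(s + 4)*(s)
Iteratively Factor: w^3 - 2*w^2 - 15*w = (w)*(w^2 - 2*w - 15) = w*(w - 5)*(w + 3)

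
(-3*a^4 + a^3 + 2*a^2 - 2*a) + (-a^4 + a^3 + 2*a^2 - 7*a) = -4*a^4 + 2*a^3 + 4*a^2 - 9*a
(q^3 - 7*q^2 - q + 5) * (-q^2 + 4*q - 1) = -q^5 + 11*q^4 - 28*q^3 - 2*q^2 + 21*q - 5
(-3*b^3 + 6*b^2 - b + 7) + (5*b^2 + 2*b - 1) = -3*b^3 + 11*b^2 + b + 6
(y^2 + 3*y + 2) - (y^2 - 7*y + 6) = 10*y - 4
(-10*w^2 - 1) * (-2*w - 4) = 20*w^3 + 40*w^2 + 2*w + 4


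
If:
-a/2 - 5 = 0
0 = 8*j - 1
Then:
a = -10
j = 1/8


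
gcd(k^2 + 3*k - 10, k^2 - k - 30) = k + 5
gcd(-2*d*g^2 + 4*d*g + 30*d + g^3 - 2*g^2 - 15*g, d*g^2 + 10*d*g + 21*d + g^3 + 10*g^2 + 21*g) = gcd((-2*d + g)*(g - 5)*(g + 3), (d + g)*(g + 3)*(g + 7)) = g + 3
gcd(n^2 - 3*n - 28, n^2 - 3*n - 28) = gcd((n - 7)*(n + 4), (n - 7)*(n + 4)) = n^2 - 3*n - 28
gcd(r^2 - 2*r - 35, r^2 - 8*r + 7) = r - 7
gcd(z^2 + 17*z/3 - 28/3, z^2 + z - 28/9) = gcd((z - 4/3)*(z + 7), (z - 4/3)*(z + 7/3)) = z - 4/3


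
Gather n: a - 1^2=a - 1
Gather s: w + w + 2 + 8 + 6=2*w + 16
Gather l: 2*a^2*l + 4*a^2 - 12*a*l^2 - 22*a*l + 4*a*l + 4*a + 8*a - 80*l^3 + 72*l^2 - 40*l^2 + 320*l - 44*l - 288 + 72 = 4*a^2 + 12*a - 80*l^3 + l^2*(32 - 12*a) + l*(2*a^2 - 18*a + 276) - 216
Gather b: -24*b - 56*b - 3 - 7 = -80*b - 10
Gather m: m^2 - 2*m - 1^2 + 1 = m^2 - 2*m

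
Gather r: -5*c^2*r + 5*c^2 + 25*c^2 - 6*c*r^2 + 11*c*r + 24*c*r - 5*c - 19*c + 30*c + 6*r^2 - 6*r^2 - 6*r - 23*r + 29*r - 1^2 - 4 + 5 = 30*c^2 - 6*c*r^2 + 6*c + r*(-5*c^2 + 35*c)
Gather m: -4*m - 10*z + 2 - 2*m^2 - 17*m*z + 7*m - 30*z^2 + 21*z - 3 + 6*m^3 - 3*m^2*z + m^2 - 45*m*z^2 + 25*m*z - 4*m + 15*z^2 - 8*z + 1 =6*m^3 + m^2*(-3*z - 1) + m*(-45*z^2 + 8*z - 1) - 15*z^2 + 3*z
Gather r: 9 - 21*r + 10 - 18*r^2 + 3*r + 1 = -18*r^2 - 18*r + 20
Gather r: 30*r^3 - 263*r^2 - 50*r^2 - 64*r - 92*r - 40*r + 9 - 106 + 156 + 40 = 30*r^3 - 313*r^2 - 196*r + 99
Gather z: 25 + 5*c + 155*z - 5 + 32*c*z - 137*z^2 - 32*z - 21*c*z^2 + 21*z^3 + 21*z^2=5*c + 21*z^3 + z^2*(-21*c - 116) + z*(32*c + 123) + 20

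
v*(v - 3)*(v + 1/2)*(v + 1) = v^4 - 3*v^3/2 - 4*v^2 - 3*v/2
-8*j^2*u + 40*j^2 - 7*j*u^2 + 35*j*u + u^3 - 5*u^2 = (-8*j + u)*(j + u)*(u - 5)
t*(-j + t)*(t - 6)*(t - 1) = -j*t^3 + 7*j*t^2 - 6*j*t + t^4 - 7*t^3 + 6*t^2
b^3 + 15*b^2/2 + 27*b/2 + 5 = (b + 1/2)*(b + 2)*(b + 5)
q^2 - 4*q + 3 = (q - 3)*(q - 1)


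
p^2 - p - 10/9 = (p - 5/3)*(p + 2/3)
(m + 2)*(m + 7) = m^2 + 9*m + 14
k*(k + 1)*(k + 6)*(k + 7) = k^4 + 14*k^3 + 55*k^2 + 42*k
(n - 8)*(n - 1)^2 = n^3 - 10*n^2 + 17*n - 8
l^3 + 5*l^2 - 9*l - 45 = (l - 3)*(l + 3)*(l + 5)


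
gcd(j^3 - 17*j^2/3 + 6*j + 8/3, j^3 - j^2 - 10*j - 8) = j - 4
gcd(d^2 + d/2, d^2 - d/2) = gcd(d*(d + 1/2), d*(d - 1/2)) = d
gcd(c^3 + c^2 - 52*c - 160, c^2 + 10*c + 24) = c + 4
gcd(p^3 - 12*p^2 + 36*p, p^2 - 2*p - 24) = p - 6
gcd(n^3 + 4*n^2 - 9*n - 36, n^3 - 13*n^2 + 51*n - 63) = n - 3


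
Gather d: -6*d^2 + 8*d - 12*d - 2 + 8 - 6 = -6*d^2 - 4*d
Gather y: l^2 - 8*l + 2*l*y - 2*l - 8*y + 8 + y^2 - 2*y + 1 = l^2 - 10*l + y^2 + y*(2*l - 10) + 9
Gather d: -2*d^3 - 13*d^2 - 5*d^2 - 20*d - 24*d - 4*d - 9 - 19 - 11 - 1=-2*d^3 - 18*d^2 - 48*d - 40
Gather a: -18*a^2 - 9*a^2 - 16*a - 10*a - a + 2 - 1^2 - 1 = -27*a^2 - 27*a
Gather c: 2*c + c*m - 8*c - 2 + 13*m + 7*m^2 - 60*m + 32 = c*(m - 6) + 7*m^2 - 47*m + 30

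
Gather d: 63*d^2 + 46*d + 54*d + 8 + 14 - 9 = 63*d^2 + 100*d + 13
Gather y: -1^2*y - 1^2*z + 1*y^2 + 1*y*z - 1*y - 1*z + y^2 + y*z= 2*y^2 + y*(2*z - 2) - 2*z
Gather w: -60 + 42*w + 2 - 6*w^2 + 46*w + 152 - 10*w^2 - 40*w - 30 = -16*w^2 + 48*w + 64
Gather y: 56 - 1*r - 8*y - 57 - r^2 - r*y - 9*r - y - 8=-r^2 - 10*r + y*(-r - 9) - 9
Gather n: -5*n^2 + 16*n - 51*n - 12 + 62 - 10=-5*n^2 - 35*n + 40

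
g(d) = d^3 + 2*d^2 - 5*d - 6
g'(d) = 3*d^2 + 4*d - 5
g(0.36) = -7.49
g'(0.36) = -3.17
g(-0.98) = -0.12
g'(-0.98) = -6.04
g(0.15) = -6.70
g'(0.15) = -4.33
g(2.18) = 2.97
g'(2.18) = 17.98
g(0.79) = -8.21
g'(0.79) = 0.03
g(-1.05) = 0.30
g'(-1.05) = -5.89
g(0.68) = -8.16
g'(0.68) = -0.89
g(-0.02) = -5.90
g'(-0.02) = -5.08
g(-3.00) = 0.00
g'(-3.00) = 10.00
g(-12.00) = -1386.00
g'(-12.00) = 379.00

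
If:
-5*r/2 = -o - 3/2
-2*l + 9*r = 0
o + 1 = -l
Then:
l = 9/28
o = -37/28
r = 1/14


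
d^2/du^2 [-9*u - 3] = 0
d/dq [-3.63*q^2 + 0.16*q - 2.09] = 0.16 - 7.26*q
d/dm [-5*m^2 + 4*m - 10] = 4 - 10*m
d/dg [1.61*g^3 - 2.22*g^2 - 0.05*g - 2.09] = 4.83*g^2 - 4.44*g - 0.05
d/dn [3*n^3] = 9*n^2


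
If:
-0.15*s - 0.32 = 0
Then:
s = -2.13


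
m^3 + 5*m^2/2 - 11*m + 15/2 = (m - 3/2)*(m - 1)*(m + 5)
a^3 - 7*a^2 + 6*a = a*(a - 6)*(a - 1)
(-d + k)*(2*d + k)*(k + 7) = -2*d^2*k - 14*d^2 + d*k^2 + 7*d*k + k^3 + 7*k^2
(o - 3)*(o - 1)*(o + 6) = o^3 + 2*o^2 - 21*o + 18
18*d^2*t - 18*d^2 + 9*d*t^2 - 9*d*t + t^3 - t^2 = (3*d + t)*(6*d + t)*(t - 1)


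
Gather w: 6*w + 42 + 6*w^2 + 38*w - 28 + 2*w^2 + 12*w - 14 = 8*w^2 + 56*w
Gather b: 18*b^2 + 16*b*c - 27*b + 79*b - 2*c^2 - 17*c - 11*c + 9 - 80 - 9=18*b^2 + b*(16*c + 52) - 2*c^2 - 28*c - 80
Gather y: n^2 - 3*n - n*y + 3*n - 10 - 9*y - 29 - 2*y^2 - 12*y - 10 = n^2 - 2*y^2 + y*(-n - 21) - 49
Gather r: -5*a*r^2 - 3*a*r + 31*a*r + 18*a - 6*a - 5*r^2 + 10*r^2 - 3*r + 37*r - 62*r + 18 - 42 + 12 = 12*a + r^2*(5 - 5*a) + r*(28*a - 28) - 12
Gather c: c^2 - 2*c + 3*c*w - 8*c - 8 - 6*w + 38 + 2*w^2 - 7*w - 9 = c^2 + c*(3*w - 10) + 2*w^2 - 13*w + 21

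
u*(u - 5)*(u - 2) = u^3 - 7*u^2 + 10*u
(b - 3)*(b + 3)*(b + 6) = b^3 + 6*b^2 - 9*b - 54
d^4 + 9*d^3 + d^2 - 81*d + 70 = (d - 2)*(d - 1)*(d + 5)*(d + 7)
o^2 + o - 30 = (o - 5)*(o + 6)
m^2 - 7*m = m*(m - 7)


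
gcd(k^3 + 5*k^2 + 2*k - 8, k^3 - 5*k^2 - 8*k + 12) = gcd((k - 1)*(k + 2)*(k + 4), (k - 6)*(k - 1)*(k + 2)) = k^2 + k - 2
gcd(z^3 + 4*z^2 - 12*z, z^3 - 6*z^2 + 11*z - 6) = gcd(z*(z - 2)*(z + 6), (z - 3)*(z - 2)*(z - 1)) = z - 2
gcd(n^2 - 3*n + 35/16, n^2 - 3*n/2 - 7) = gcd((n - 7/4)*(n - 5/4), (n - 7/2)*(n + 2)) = 1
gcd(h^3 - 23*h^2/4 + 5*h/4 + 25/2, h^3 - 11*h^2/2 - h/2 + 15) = h^2 - 7*h + 10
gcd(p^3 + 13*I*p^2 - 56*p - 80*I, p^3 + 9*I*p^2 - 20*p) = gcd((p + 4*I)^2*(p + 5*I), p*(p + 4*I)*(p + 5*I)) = p^2 + 9*I*p - 20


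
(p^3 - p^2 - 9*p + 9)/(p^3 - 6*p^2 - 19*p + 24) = (p - 3)/(p - 8)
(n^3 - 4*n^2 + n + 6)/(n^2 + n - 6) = (n^2 - 2*n - 3)/(n + 3)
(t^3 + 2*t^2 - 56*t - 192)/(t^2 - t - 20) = (t^2 - 2*t - 48)/(t - 5)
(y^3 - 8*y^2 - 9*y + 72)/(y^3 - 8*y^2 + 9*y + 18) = (y^2 - 5*y - 24)/(y^2 - 5*y - 6)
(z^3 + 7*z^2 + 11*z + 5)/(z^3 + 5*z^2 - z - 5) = (z + 1)/(z - 1)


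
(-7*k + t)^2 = 49*k^2 - 14*k*t + t^2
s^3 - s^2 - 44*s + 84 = (s - 6)*(s - 2)*(s + 7)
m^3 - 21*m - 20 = (m - 5)*(m + 1)*(m + 4)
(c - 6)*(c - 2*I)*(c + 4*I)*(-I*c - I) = -I*c^4 + 2*c^3 + 5*I*c^3 - 10*c^2 - 2*I*c^2 - 12*c + 40*I*c + 48*I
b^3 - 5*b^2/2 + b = b*(b - 2)*(b - 1/2)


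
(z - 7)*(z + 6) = z^2 - z - 42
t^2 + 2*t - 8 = (t - 2)*(t + 4)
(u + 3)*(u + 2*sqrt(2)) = u^2 + 2*sqrt(2)*u + 3*u + 6*sqrt(2)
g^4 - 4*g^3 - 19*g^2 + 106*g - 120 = (g - 4)*(g - 3)*(g - 2)*(g + 5)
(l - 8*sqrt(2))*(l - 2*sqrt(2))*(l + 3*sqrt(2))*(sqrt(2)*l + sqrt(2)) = sqrt(2)*l^4 - 14*l^3 + sqrt(2)*l^3 - 28*sqrt(2)*l^2 - 14*l^2 - 28*sqrt(2)*l + 192*l + 192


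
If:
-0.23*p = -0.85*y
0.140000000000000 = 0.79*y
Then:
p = 0.65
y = 0.18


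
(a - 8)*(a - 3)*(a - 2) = a^3 - 13*a^2 + 46*a - 48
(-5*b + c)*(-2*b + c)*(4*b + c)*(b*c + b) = 40*b^4*c + 40*b^4 - 18*b^3*c^2 - 18*b^3*c - 3*b^2*c^3 - 3*b^2*c^2 + b*c^4 + b*c^3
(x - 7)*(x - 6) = x^2 - 13*x + 42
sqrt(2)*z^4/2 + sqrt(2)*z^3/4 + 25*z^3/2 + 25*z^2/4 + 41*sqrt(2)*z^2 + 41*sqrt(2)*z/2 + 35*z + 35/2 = (z + 1/2)*(z + 5*sqrt(2))*(z + 7*sqrt(2))*(sqrt(2)*z/2 + 1/2)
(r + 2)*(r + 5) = r^2 + 7*r + 10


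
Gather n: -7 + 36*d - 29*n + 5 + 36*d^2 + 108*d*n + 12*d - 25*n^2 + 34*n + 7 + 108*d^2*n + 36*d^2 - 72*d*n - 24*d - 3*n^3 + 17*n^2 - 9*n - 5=72*d^2 + 24*d - 3*n^3 - 8*n^2 + n*(108*d^2 + 36*d - 4)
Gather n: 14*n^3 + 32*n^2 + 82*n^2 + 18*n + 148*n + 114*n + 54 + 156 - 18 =14*n^3 + 114*n^2 + 280*n + 192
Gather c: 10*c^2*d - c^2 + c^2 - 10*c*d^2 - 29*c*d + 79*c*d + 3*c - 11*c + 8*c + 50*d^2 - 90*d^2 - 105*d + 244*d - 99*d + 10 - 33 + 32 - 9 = 10*c^2*d + c*(-10*d^2 + 50*d) - 40*d^2 + 40*d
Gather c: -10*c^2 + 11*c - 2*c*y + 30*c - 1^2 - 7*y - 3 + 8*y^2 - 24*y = -10*c^2 + c*(41 - 2*y) + 8*y^2 - 31*y - 4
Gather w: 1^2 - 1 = 0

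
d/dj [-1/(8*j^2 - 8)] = j/(4*(j^2 - 1)^2)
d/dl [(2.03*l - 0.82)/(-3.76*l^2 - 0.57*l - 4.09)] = (7.6328*l^2 - 6.1664*l - 8.7701)/(14.1376*l^4 + 4.2864*l^3 + 31.0817*l^2 + 4.6626*l + 16.7281)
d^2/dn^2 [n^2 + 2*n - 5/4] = 2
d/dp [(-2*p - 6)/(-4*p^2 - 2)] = (2*p^2 - 4*p*(p + 3) + 1)/(2*p^2 + 1)^2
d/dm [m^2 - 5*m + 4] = 2*m - 5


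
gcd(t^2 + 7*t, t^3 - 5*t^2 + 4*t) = t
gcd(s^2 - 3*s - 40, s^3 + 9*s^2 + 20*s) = s + 5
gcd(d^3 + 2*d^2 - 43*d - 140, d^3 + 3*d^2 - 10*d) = d + 5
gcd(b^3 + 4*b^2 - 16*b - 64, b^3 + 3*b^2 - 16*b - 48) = b^2 - 16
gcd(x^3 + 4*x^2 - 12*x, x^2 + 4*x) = x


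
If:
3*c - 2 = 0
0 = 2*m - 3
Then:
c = 2/3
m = 3/2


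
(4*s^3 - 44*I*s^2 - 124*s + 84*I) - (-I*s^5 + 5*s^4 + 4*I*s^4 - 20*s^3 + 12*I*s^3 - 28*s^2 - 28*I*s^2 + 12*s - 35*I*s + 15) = I*s^5 - 5*s^4 - 4*I*s^4 + 24*s^3 - 12*I*s^3 + 28*s^2 - 16*I*s^2 - 136*s + 35*I*s - 15 + 84*I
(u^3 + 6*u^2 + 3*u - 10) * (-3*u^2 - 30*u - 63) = -3*u^5 - 48*u^4 - 252*u^3 - 438*u^2 + 111*u + 630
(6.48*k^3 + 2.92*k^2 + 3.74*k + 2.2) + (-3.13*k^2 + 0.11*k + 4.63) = 6.48*k^3 - 0.21*k^2 + 3.85*k + 6.83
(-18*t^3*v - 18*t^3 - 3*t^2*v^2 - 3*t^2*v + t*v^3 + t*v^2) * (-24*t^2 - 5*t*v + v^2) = 432*t^5*v + 432*t^5 + 162*t^4*v^2 + 162*t^4*v - 27*t^3*v^3 - 27*t^3*v^2 - 8*t^2*v^4 - 8*t^2*v^3 + t*v^5 + t*v^4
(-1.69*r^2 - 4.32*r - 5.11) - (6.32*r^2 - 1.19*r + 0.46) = -8.01*r^2 - 3.13*r - 5.57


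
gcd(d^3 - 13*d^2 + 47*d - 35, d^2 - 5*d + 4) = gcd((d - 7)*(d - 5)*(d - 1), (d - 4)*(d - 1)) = d - 1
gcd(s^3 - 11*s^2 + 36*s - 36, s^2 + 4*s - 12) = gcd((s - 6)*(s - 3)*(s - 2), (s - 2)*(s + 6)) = s - 2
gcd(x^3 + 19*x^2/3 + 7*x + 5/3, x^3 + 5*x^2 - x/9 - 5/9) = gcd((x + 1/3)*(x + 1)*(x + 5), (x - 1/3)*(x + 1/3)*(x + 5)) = x^2 + 16*x/3 + 5/3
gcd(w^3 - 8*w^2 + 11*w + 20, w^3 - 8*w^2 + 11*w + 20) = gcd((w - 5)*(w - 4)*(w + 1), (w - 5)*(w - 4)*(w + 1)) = w^3 - 8*w^2 + 11*w + 20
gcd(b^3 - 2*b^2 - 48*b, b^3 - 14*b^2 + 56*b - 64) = b - 8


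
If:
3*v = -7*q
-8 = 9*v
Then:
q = 8/21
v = -8/9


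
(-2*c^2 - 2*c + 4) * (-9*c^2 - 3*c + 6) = 18*c^4 + 24*c^3 - 42*c^2 - 24*c + 24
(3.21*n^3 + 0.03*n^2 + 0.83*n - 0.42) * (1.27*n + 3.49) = 4.0767*n^4 + 11.241*n^3 + 1.1588*n^2 + 2.3633*n - 1.4658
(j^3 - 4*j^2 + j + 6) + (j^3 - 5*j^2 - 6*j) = 2*j^3 - 9*j^2 - 5*j + 6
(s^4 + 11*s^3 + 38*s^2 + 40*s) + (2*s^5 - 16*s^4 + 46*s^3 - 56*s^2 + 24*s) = 2*s^5 - 15*s^4 + 57*s^3 - 18*s^2 + 64*s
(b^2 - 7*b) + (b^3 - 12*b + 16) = b^3 + b^2 - 19*b + 16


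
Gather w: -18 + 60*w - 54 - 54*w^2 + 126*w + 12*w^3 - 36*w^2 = 12*w^3 - 90*w^2 + 186*w - 72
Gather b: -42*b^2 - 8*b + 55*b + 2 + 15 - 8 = -42*b^2 + 47*b + 9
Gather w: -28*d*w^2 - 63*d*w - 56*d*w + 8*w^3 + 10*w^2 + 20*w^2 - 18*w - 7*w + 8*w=8*w^3 + w^2*(30 - 28*d) + w*(-119*d - 17)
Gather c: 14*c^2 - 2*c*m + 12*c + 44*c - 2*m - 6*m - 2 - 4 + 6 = 14*c^2 + c*(56 - 2*m) - 8*m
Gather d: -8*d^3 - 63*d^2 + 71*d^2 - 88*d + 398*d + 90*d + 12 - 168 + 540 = -8*d^3 + 8*d^2 + 400*d + 384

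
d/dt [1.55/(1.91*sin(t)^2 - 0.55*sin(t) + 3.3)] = (0.8525 - 5.921*sin(t))*cos(t)/(1.91*sin(t)^2 - 0.55*sin(t) + 3.3)^2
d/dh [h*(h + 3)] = 2*h + 3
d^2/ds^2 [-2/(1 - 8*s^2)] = 32*(24*s^2 + 1)/(8*s^2 - 1)^3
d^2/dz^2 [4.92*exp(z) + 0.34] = 4.92*exp(z)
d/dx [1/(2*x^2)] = -1/x^3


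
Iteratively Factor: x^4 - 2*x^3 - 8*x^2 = (x)*(x^3 - 2*x^2 - 8*x) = x^2*(x^2 - 2*x - 8) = x^2*(x + 2)*(x - 4)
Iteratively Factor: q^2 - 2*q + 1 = (q - 1)*(q - 1)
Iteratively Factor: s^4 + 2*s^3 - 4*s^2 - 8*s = (s - 2)*(s^3 + 4*s^2 + 4*s) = (s - 2)*(s + 2)*(s^2 + 2*s) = s*(s - 2)*(s + 2)*(s + 2)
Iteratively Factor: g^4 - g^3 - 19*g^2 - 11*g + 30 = (g - 5)*(g^3 + 4*g^2 + g - 6) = (g - 5)*(g + 2)*(g^2 + 2*g - 3) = (g - 5)*(g + 2)*(g + 3)*(g - 1)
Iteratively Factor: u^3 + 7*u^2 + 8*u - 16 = (u + 4)*(u^2 + 3*u - 4) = (u + 4)^2*(u - 1)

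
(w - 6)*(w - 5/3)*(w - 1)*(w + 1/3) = w^4 - 25*w^3/3 + 133*w^2/9 - 37*w/9 - 10/3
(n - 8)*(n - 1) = n^2 - 9*n + 8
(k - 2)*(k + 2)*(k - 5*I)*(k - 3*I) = k^4 - 8*I*k^3 - 19*k^2 + 32*I*k + 60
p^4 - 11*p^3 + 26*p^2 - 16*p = p*(p - 8)*(p - 2)*(p - 1)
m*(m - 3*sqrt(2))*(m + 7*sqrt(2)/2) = m^3 + sqrt(2)*m^2/2 - 21*m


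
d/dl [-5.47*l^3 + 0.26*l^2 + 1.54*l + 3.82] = -16.41*l^2 + 0.52*l + 1.54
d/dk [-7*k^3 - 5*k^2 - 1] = k*(-21*k - 10)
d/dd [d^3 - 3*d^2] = 3*d*(d - 2)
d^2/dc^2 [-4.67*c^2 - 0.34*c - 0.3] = -9.34000000000000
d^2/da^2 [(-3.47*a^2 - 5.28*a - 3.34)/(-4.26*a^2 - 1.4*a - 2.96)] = (-5.6843418860808e-14*a^4 + 150.248496*a^3 + 101.146032*a^2 - 279.953568*a - 54.094464)/(77.308776*a^6 + 76.21992*a^5 + 186.199488*a^4 + 108.66464*a^3 + 129.378048*a^2 + 36.79872*a + 25.934336)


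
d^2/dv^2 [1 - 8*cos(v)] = 8*cos(v)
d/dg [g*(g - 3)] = 2*g - 3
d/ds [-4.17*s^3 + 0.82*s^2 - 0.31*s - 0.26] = -12.51*s^2 + 1.64*s - 0.31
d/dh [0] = 0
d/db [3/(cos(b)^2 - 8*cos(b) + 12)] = 6*(cos(b) - 4)*sin(b)/(cos(b)^2 - 8*cos(b) + 12)^2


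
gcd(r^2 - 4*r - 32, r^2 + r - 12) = r + 4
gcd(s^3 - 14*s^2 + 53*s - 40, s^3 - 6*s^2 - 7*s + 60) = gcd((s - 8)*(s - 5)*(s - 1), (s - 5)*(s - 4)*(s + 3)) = s - 5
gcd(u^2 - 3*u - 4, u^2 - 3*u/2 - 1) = 1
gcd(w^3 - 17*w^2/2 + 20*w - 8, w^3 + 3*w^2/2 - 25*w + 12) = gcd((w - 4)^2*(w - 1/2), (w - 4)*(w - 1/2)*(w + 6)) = w^2 - 9*w/2 + 2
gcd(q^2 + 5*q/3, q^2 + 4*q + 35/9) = q + 5/3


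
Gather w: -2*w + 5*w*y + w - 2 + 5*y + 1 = w*(5*y - 1) + 5*y - 1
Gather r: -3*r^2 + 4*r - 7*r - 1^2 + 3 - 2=-3*r^2 - 3*r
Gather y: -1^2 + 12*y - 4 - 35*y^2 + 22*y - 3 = -35*y^2 + 34*y - 8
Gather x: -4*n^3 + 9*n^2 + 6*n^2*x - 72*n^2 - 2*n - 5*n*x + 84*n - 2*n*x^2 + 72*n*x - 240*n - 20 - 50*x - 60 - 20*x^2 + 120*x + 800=-4*n^3 - 63*n^2 - 158*n + x^2*(-2*n - 20) + x*(6*n^2 + 67*n + 70) + 720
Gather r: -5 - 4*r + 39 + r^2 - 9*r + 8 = r^2 - 13*r + 42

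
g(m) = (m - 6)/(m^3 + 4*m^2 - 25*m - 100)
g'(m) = (m - 6)*(-3*m^2 - 8*m + 25)/(m^3 + 4*m^2 - 25*m - 100)^2 + 1/(m^3 + 4*m^2 - 25*m - 100) = (m^3 + 4*m^2 - 25*m - (m - 6)*(3*m^2 + 8*m - 25) - 100)/(m^3 + 4*m^2 - 25*m - 100)^2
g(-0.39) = 0.07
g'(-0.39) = -0.03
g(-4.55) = -4.46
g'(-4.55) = 1.76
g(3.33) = 0.03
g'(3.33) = -0.00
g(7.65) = 0.00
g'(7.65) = 0.00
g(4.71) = 0.05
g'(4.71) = 0.13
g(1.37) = 0.04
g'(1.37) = -0.01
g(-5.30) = 2.81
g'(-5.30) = 11.56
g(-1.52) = 0.13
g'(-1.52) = -0.09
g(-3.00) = 0.56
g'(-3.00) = -0.84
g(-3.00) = 0.56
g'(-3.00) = -0.84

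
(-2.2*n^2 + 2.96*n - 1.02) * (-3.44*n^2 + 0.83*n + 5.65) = 7.568*n^4 - 12.0084*n^3 - 6.4644*n^2 + 15.8774*n - 5.763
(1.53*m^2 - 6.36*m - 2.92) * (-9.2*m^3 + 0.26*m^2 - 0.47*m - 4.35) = -14.076*m^5 + 58.9098*m^4 + 24.4913*m^3 - 4.4255*m^2 + 29.0384*m + 12.702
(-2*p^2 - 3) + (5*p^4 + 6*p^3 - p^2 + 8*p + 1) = 5*p^4 + 6*p^3 - 3*p^2 + 8*p - 2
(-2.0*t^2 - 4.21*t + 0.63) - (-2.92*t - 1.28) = -2.0*t^2 - 1.29*t + 1.91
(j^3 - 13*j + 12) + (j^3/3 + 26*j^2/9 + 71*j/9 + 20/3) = 4*j^3/3 + 26*j^2/9 - 46*j/9 + 56/3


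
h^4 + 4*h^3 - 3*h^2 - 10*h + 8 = (h - 1)^2*(h + 2)*(h + 4)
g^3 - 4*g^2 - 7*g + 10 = (g - 5)*(g - 1)*(g + 2)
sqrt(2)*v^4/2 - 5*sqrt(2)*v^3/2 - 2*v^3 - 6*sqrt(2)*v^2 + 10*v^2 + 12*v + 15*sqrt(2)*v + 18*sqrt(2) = (v - 6)*(v - 3*sqrt(2))*(v + sqrt(2))*(sqrt(2)*v/2 + sqrt(2)/2)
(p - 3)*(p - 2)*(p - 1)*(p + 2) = p^4 - 4*p^3 - p^2 + 16*p - 12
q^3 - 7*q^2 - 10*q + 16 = (q - 8)*(q - 1)*(q + 2)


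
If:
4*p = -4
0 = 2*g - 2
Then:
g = 1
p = -1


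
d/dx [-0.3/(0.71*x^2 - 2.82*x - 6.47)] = (0.426*x - 0.846)/(-0.71*x^2 + 2.82*x + 6.47)^2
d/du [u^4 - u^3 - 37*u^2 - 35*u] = 4*u^3 - 3*u^2 - 74*u - 35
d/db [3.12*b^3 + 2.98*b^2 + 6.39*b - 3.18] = 9.36*b^2 + 5.96*b + 6.39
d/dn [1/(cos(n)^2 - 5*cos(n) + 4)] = (2*cos(n) - 5)*sin(n)/(cos(n)^2 - 5*cos(n) + 4)^2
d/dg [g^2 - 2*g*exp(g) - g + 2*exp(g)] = -2*g*exp(g) + 2*g - 1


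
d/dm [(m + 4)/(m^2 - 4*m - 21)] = (m^2 - 4*m - 2*(m - 2)*(m + 4) - 21)/(-m^2 + 4*m + 21)^2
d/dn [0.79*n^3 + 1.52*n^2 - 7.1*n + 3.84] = 2.37*n^2 + 3.04*n - 7.1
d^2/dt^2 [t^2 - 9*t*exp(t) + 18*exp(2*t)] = -9*t*exp(t) + 72*exp(2*t) - 18*exp(t) + 2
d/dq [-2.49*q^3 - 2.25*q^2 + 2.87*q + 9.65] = -7.47*q^2 - 4.5*q + 2.87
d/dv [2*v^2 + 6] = 4*v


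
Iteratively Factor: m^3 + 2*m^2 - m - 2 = (m + 1)*(m^2 + m - 2) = (m + 1)*(m + 2)*(m - 1)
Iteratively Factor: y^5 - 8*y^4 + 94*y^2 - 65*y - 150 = (y + 3)*(y^4 - 11*y^3 + 33*y^2 - 5*y - 50) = (y - 5)*(y + 3)*(y^3 - 6*y^2 + 3*y + 10) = (y - 5)^2*(y + 3)*(y^2 - y - 2) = (y - 5)^2*(y + 1)*(y + 3)*(y - 2)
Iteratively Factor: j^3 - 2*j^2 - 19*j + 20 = (j + 4)*(j^2 - 6*j + 5) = (j - 1)*(j + 4)*(j - 5)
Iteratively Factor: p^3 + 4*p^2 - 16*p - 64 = (p + 4)*(p^2 - 16) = (p + 4)^2*(p - 4)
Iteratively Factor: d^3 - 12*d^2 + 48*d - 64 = (d - 4)*(d^2 - 8*d + 16) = (d - 4)^2*(d - 4)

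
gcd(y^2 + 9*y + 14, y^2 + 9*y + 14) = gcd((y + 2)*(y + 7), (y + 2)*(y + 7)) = y^2 + 9*y + 14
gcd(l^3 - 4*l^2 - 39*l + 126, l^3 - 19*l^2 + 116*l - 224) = l - 7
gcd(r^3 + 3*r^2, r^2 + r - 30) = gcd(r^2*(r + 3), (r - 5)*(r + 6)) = 1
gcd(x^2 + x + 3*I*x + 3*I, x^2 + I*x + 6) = x + 3*I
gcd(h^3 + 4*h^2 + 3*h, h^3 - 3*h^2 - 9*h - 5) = h + 1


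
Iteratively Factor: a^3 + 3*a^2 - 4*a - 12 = (a + 3)*(a^2 - 4) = (a - 2)*(a + 3)*(a + 2)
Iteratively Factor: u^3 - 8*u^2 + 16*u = (u)*(u^2 - 8*u + 16) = u*(u - 4)*(u - 4)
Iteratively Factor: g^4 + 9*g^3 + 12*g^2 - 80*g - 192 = (g + 4)*(g^3 + 5*g^2 - 8*g - 48) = (g + 4)^2*(g^2 + g - 12) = (g + 4)^3*(g - 3)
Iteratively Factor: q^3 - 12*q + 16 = (q - 2)*(q^2 + 2*q - 8) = (q - 2)*(q + 4)*(q - 2)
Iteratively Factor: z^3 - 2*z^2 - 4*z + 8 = (z - 2)*(z^2 - 4) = (z - 2)*(z + 2)*(z - 2)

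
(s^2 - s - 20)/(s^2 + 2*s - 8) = (s - 5)/(s - 2)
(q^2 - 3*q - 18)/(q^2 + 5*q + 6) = (q - 6)/(q + 2)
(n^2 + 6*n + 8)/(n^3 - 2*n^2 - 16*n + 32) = (n + 2)/(n^2 - 6*n + 8)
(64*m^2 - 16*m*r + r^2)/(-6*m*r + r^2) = (-64*m^2 + 16*m*r - r^2)/(r*(6*m - r))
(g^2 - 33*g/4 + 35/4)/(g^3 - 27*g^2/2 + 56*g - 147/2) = (4*g - 5)/(2*(2*g^2 - 13*g + 21))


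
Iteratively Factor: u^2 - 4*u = (u)*(u - 4)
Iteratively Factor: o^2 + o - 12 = (o - 3)*(o + 4)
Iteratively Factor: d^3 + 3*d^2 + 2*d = (d)*(d^2 + 3*d + 2) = d*(d + 2)*(d + 1)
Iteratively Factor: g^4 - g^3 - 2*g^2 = (g - 2)*(g^3 + g^2) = (g - 2)*(g + 1)*(g^2) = g*(g - 2)*(g + 1)*(g)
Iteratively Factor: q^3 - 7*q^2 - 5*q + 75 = (q - 5)*(q^2 - 2*q - 15) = (q - 5)^2*(q + 3)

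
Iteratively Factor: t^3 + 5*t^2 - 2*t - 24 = (t + 3)*(t^2 + 2*t - 8) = (t + 3)*(t + 4)*(t - 2)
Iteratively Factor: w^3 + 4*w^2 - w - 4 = (w + 1)*(w^2 + 3*w - 4) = (w + 1)*(w + 4)*(w - 1)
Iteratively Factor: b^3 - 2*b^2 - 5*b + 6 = (b + 2)*(b^2 - 4*b + 3) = (b - 3)*(b + 2)*(b - 1)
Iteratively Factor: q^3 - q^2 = (q)*(q^2 - q) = q^2*(q - 1)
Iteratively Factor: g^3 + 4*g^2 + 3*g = (g + 3)*(g^2 + g) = (g + 1)*(g + 3)*(g)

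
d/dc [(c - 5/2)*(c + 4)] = 2*c + 3/2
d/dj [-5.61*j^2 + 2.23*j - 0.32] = 2.23 - 11.22*j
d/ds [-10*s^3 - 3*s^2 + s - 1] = -30*s^2 - 6*s + 1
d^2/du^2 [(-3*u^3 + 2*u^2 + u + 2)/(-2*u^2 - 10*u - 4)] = 2*(39*u^3 + 48*u^2 + 6*u - 22)/(u^6 + 15*u^5 + 81*u^4 + 185*u^3 + 162*u^2 + 60*u + 8)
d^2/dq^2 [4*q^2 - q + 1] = 8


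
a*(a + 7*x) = a^2 + 7*a*x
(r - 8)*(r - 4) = r^2 - 12*r + 32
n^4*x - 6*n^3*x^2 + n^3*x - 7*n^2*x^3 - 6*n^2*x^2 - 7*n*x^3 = n*(n - 7*x)*(n + x)*(n*x + x)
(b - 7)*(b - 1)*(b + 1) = b^3 - 7*b^2 - b + 7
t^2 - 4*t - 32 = (t - 8)*(t + 4)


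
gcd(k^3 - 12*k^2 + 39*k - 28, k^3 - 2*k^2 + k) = k - 1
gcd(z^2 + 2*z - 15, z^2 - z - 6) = z - 3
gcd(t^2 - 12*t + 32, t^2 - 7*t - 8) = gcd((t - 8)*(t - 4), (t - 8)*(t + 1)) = t - 8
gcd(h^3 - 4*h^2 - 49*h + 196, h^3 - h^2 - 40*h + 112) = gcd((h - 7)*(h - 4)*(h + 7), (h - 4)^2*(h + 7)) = h^2 + 3*h - 28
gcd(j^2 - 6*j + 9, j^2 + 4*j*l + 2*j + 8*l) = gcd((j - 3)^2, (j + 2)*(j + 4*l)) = 1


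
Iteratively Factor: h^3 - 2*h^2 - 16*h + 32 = (h - 4)*(h^2 + 2*h - 8) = (h - 4)*(h + 4)*(h - 2)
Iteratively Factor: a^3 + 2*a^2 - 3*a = (a - 1)*(a^2 + 3*a) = a*(a - 1)*(a + 3)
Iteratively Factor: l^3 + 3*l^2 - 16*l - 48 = (l + 4)*(l^2 - l - 12) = (l + 3)*(l + 4)*(l - 4)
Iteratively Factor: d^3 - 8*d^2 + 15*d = (d - 5)*(d^2 - 3*d) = (d - 5)*(d - 3)*(d)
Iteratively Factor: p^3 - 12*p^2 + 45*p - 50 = (p - 5)*(p^2 - 7*p + 10) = (p - 5)*(p - 2)*(p - 5)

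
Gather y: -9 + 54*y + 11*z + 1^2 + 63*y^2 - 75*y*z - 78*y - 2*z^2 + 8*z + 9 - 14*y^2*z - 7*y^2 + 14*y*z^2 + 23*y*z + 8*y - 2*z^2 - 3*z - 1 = y^2*(56 - 14*z) + y*(14*z^2 - 52*z - 16) - 4*z^2 + 16*z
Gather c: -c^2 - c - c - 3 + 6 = -c^2 - 2*c + 3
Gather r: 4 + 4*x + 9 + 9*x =13*x + 13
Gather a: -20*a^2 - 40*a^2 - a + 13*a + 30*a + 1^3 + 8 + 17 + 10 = -60*a^2 + 42*a + 36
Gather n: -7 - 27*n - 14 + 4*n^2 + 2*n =4*n^2 - 25*n - 21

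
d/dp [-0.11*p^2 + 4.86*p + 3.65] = 4.86 - 0.22*p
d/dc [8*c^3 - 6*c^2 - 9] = 12*c*(2*c - 1)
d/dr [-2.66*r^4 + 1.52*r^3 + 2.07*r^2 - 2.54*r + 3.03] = -10.64*r^3 + 4.56*r^2 + 4.14*r - 2.54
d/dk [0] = 0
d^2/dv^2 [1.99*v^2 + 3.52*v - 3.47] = 3.98000000000000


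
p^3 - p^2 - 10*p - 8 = (p - 4)*(p + 1)*(p + 2)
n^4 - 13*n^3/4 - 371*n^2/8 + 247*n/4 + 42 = (n - 8)*(n - 7/4)*(n + 1/2)*(n + 6)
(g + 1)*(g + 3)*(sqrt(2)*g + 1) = sqrt(2)*g^3 + g^2 + 4*sqrt(2)*g^2 + 4*g + 3*sqrt(2)*g + 3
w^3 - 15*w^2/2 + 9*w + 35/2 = (w - 5)*(w - 7/2)*(w + 1)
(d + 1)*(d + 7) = d^2 + 8*d + 7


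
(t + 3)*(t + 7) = t^2 + 10*t + 21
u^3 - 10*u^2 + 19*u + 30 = (u - 6)*(u - 5)*(u + 1)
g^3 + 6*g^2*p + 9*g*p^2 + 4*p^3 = (g + p)^2*(g + 4*p)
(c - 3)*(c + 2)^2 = c^3 + c^2 - 8*c - 12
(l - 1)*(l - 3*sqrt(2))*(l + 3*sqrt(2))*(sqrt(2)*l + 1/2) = sqrt(2)*l^4 - sqrt(2)*l^3 + l^3/2 - 18*sqrt(2)*l^2 - l^2/2 - 9*l + 18*sqrt(2)*l + 9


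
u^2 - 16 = (u - 4)*(u + 4)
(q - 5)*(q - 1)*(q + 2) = q^3 - 4*q^2 - 7*q + 10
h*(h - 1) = h^2 - h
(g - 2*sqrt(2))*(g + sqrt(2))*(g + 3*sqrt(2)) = g^3 + 2*sqrt(2)*g^2 - 10*g - 12*sqrt(2)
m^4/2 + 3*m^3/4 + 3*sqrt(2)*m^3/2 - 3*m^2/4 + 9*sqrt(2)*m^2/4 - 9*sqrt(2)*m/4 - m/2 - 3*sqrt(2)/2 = (m/2 + 1)*(m - 1)*(m + 1/2)*(m + 3*sqrt(2))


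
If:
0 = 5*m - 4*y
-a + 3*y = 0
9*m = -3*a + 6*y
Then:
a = 0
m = 0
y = 0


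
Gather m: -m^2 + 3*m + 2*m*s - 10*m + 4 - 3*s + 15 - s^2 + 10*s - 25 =-m^2 + m*(2*s - 7) - s^2 + 7*s - 6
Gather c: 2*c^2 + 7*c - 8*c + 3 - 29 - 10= 2*c^2 - c - 36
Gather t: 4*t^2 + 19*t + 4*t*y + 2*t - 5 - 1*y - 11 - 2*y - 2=4*t^2 + t*(4*y + 21) - 3*y - 18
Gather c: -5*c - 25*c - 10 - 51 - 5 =-30*c - 66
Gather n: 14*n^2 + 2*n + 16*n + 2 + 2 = 14*n^2 + 18*n + 4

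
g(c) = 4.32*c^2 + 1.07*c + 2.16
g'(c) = 8.64*c + 1.07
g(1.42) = 12.39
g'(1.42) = 13.34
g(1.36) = 11.61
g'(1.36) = 12.82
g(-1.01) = 5.49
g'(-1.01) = -7.66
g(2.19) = 25.22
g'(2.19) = 19.99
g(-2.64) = 29.44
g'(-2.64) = -21.74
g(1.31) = 10.98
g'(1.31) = 12.39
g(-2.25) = 21.62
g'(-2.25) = -18.37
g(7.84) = 276.08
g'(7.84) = 68.81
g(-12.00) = 611.40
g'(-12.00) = -102.61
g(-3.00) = 37.83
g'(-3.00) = -24.85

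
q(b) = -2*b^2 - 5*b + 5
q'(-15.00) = 55.00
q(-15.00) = -370.00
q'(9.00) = -41.00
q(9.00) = -202.00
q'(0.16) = -5.64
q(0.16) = 4.15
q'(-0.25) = -4.00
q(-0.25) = 6.12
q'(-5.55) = 17.20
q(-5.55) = -28.86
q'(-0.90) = -1.40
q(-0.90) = 7.88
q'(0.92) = -8.68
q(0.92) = -1.29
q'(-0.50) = -3.00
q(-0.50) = 7.00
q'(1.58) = -11.32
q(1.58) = -7.89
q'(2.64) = -15.56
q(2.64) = -22.14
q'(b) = -4*b - 5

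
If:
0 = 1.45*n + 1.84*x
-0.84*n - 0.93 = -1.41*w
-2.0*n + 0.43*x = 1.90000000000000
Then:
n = -0.81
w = 0.18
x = 0.64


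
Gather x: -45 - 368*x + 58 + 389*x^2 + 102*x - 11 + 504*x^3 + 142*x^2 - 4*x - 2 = 504*x^3 + 531*x^2 - 270*x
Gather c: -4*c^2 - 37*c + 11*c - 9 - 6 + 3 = -4*c^2 - 26*c - 12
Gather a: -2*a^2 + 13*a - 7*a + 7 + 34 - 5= -2*a^2 + 6*a + 36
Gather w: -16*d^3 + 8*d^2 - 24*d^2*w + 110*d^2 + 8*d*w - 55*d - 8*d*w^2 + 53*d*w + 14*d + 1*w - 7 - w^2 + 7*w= -16*d^3 + 118*d^2 - 41*d + w^2*(-8*d - 1) + w*(-24*d^2 + 61*d + 8) - 7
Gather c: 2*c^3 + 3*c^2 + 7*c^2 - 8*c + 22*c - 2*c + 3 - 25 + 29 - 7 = 2*c^3 + 10*c^2 + 12*c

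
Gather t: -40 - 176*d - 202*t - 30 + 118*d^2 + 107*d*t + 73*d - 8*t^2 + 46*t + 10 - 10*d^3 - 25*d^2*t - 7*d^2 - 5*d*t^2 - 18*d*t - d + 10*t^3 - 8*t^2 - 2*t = -10*d^3 + 111*d^2 - 104*d + 10*t^3 + t^2*(-5*d - 16) + t*(-25*d^2 + 89*d - 158) - 60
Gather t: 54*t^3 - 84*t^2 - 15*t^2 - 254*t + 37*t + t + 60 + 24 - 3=54*t^3 - 99*t^2 - 216*t + 81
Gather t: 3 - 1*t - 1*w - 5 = -t - w - 2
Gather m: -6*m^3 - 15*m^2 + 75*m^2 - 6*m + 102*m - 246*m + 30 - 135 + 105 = -6*m^3 + 60*m^2 - 150*m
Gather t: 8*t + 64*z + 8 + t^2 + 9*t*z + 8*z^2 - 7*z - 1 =t^2 + t*(9*z + 8) + 8*z^2 + 57*z + 7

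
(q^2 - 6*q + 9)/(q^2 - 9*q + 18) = (q - 3)/(q - 6)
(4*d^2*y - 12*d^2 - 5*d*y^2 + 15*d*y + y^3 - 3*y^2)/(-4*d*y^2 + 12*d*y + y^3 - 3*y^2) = (-d + y)/y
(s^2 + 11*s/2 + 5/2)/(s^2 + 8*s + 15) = (s + 1/2)/(s + 3)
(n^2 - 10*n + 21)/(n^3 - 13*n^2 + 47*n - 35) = (n - 3)/(n^2 - 6*n + 5)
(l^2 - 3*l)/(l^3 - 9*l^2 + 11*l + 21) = l/(l^2 - 6*l - 7)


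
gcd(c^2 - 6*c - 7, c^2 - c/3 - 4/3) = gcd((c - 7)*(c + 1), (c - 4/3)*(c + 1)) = c + 1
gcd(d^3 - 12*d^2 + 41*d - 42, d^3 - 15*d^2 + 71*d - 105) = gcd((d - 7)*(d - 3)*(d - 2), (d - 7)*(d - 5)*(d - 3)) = d^2 - 10*d + 21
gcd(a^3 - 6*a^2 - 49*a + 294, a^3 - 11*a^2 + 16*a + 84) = a^2 - 13*a + 42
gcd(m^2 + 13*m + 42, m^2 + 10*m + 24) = m + 6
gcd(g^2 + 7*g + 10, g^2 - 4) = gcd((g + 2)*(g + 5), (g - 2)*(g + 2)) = g + 2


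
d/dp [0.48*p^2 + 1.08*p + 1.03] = 0.96*p + 1.08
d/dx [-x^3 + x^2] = x*(2 - 3*x)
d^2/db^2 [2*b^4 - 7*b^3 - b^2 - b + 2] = 24*b^2 - 42*b - 2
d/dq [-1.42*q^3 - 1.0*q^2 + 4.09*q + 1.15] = -4.26*q^2 - 2.0*q + 4.09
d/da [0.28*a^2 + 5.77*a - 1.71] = 0.56*a + 5.77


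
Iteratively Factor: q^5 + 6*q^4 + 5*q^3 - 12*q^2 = (q)*(q^4 + 6*q^3 + 5*q^2 - 12*q) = q*(q + 3)*(q^3 + 3*q^2 - 4*q) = q*(q + 3)*(q + 4)*(q^2 - q) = q*(q - 1)*(q + 3)*(q + 4)*(q)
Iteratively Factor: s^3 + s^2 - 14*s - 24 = (s - 4)*(s^2 + 5*s + 6) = (s - 4)*(s + 2)*(s + 3)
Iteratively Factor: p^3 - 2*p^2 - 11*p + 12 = (p - 4)*(p^2 + 2*p - 3) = (p - 4)*(p - 1)*(p + 3)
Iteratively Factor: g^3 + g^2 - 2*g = (g - 1)*(g^2 + 2*g) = g*(g - 1)*(g + 2)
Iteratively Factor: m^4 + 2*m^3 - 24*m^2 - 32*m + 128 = (m - 2)*(m^3 + 4*m^2 - 16*m - 64) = (m - 2)*(m + 4)*(m^2 - 16) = (m - 4)*(m - 2)*(m + 4)*(m + 4)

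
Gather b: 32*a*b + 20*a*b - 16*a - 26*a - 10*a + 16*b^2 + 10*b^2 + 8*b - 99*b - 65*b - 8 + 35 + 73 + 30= -52*a + 26*b^2 + b*(52*a - 156) + 130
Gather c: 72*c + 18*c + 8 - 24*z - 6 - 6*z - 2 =90*c - 30*z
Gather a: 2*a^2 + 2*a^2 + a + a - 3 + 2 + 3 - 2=4*a^2 + 2*a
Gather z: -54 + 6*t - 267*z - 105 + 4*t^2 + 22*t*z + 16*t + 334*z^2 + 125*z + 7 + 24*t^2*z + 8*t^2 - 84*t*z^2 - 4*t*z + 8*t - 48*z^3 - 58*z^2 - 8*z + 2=12*t^2 + 30*t - 48*z^3 + z^2*(276 - 84*t) + z*(24*t^2 + 18*t - 150) - 150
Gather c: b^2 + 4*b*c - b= b^2 + 4*b*c - b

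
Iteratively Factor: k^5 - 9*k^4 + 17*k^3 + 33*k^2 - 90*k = (k + 2)*(k^4 - 11*k^3 + 39*k^2 - 45*k) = k*(k + 2)*(k^3 - 11*k^2 + 39*k - 45) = k*(k - 5)*(k + 2)*(k^2 - 6*k + 9) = k*(k - 5)*(k - 3)*(k + 2)*(k - 3)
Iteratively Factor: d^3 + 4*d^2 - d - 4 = (d + 1)*(d^2 + 3*d - 4) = (d + 1)*(d + 4)*(d - 1)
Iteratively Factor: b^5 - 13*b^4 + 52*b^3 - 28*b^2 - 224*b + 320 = (b - 4)*(b^4 - 9*b^3 + 16*b^2 + 36*b - 80) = (b - 4)^2*(b^3 - 5*b^2 - 4*b + 20) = (b - 4)^2*(b - 2)*(b^2 - 3*b - 10) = (b - 5)*(b - 4)^2*(b - 2)*(b + 2)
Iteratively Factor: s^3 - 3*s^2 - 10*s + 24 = (s - 2)*(s^2 - s - 12) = (s - 4)*(s - 2)*(s + 3)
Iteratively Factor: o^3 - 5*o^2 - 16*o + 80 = (o - 5)*(o^2 - 16) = (o - 5)*(o + 4)*(o - 4)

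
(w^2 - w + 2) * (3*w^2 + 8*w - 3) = 3*w^4 + 5*w^3 - 5*w^2 + 19*w - 6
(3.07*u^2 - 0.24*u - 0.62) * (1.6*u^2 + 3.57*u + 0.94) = 4.912*u^4 + 10.5759*u^3 + 1.037*u^2 - 2.439*u - 0.5828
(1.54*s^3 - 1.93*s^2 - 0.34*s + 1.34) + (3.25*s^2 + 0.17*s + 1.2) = 1.54*s^3 + 1.32*s^2 - 0.17*s + 2.54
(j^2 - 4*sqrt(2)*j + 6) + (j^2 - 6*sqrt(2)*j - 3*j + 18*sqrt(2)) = 2*j^2 - 10*sqrt(2)*j - 3*j + 6 + 18*sqrt(2)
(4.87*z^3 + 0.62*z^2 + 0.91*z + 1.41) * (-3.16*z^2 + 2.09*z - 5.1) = -15.3892*z^5 + 8.2191*z^4 - 26.4168*z^3 - 5.7157*z^2 - 1.6941*z - 7.191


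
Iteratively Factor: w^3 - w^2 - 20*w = (w - 5)*(w^2 + 4*w) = (w - 5)*(w + 4)*(w)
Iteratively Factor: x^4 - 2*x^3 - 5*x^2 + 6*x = (x - 1)*(x^3 - x^2 - 6*x) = x*(x - 1)*(x^2 - x - 6) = x*(x - 1)*(x + 2)*(x - 3)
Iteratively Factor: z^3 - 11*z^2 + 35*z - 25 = (z - 5)*(z^2 - 6*z + 5) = (z - 5)^2*(z - 1)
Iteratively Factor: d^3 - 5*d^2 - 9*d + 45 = (d + 3)*(d^2 - 8*d + 15) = (d - 5)*(d + 3)*(d - 3)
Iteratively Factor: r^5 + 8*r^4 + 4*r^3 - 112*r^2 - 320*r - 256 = (r + 4)*(r^4 + 4*r^3 - 12*r^2 - 64*r - 64) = (r + 4)^2*(r^3 - 12*r - 16) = (r - 4)*(r + 4)^2*(r^2 + 4*r + 4) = (r - 4)*(r + 2)*(r + 4)^2*(r + 2)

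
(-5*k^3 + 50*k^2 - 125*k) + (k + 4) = -5*k^3 + 50*k^2 - 124*k + 4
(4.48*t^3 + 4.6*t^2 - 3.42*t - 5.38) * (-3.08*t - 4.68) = -13.7984*t^4 - 35.1344*t^3 - 10.9944*t^2 + 32.576*t + 25.1784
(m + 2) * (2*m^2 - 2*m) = 2*m^3 + 2*m^2 - 4*m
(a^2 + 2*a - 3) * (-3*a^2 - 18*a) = -3*a^4 - 24*a^3 - 27*a^2 + 54*a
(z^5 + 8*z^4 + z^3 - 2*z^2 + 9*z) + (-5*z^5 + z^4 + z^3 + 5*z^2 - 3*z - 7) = -4*z^5 + 9*z^4 + 2*z^3 + 3*z^2 + 6*z - 7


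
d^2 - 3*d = d*(d - 3)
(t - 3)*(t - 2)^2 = t^3 - 7*t^2 + 16*t - 12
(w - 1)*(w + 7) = w^2 + 6*w - 7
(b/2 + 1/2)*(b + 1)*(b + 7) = b^3/2 + 9*b^2/2 + 15*b/2 + 7/2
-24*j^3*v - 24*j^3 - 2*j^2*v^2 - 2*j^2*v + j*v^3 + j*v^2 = (-6*j + v)*(4*j + v)*(j*v + j)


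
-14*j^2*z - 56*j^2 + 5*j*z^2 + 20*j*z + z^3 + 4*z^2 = (-2*j + z)*(7*j + z)*(z + 4)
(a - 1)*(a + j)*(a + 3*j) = a^3 + 4*a^2*j - a^2 + 3*a*j^2 - 4*a*j - 3*j^2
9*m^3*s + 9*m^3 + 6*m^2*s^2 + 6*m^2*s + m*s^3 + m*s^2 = (3*m + s)^2*(m*s + m)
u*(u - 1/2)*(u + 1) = u^3 + u^2/2 - u/2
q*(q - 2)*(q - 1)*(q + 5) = q^4 + 2*q^3 - 13*q^2 + 10*q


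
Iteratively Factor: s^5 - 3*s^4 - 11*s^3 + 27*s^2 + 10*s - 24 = (s + 3)*(s^4 - 6*s^3 + 7*s^2 + 6*s - 8) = (s - 1)*(s + 3)*(s^3 - 5*s^2 + 2*s + 8) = (s - 1)*(s + 1)*(s + 3)*(s^2 - 6*s + 8) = (s - 4)*(s - 1)*(s + 1)*(s + 3)*(s - 2)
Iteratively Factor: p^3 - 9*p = (p)*(p^2 - 9) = p*(p - 3)*(p + 3)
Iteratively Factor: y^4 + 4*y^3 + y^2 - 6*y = (y + 2)*(y^3 + 2*y^2 - 3*y) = y*(y + 2)*(y^2 + 2*y - 3) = y*(y + 2)*(y + 3)*(y - 1)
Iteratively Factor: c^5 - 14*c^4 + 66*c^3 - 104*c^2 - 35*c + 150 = (c - 3)*(c^4 - 11*c^3 + 33*c^2 - 5*c - 50) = (c - 3)*(c - 2)*(c^3 - 9*c^2 + 15*c + 25) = (c - 5)*(c - 3)*(c - 2)*(c^2 - 4*c - 5) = (c - 5)*(c - 3)*(c - 2)*(c + 1)*(c - 5)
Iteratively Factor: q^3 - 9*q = (q - 3)*(q^2 + 3*q) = q*(q - 3)*(q + 3)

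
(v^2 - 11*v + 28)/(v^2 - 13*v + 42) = (v - 4)/(v - 6)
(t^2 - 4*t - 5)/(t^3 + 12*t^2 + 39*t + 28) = (t - 5)/(t^2 + 11*t + 28)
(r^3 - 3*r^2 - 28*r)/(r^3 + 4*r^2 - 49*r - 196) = r/(r + 7)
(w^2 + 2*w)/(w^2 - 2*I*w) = (w + 2)/(w - 2*I)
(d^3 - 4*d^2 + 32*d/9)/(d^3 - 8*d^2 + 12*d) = (d^2 - 4*d + 32/9)/(d^2 - 8*d + 12)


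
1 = 1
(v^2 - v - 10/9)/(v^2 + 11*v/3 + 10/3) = (9*v^2 - 9*v - 10)/(3*(3*v^2 + 11*v + 10))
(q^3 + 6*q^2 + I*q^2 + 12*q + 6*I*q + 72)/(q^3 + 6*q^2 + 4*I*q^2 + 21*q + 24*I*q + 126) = (q + 4*I)/(q + 7*I)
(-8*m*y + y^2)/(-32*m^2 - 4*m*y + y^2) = y/(4*m + y)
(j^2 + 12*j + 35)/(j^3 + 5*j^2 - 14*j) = (j + 5)/(j*(j - 2))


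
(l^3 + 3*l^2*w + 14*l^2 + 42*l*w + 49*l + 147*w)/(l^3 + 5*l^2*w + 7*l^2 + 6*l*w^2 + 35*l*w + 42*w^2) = (l + 7)/(l + 2*w)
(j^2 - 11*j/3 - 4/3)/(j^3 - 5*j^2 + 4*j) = (j + 1/3)/(j*(j - 1))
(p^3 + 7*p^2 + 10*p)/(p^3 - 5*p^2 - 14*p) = (p + 5)/(p - 7)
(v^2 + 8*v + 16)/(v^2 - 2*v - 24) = (v + 4)/(v - 6)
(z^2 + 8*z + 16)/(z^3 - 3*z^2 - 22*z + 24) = (z + 4)/(z^2 - 7*z + 6)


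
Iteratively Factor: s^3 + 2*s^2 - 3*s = (s + 3)*(s^2 - s) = (s - 1)*(s + 3)*(s)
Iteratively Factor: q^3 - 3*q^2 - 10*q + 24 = (q - 4)*(q^2 + q - 6) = (q - 4)*(q - 2)*(q + 3)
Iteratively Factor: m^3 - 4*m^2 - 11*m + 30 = (m + 3)*(m^2 - 7*m + 10) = (m - 5)*(m + 3)*(m - 2)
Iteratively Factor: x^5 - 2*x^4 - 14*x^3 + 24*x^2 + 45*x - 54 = (x + 2)*(x^4 - 4*x^3 - 6*x^2 + 36*x - 27) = (x - 3)*(x + 2)*(x^3 - x^2 - 9*x + 9) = (x - 3)*(x - 1)*(x + 2)*(x^2 - 9) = (x - 3)*(x - 1)*(x + 2)*(x + 3)*(x - 3)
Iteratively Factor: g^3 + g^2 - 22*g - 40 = (g + 4)*(g^2 - 3*g - 10) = (g + 2)*(g + 4)*(g - 5)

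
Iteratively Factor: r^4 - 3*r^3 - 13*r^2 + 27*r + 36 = (r - 3)*(r^3 - 13*r - 12) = (r - 4)*(r - 3)*(r^2 + 4*r + 3) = (r - 4)*(r - 3)*(r + 3)*(r + 1)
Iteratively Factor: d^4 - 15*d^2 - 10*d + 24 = (d - 1)*(d^3 + d^2 - 14*d - 24) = (d - 1)*(d + 2)*(d^2 - d - 12) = (d - 4)*(d - 1)*(d + 2)*(d + 3)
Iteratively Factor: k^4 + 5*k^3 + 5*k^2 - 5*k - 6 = (k + 1)*(k^3 + 4*k^2 + k - 6) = (k + 1)*(k + 3)*(k^2 + k - 2) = (k + 1)*(k + 2)*(k + 3)*(k - 1)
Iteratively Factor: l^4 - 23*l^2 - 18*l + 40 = (l + 4)*(l^3 - 4*l^2 - 7*l + 10) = (l - 1)*(l + 4)*(l^2 - 3*l - 10) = (l - 1)*(l + 2)*(l + 4)*(l - 5)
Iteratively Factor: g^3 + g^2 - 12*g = (g + 4)*(g^2 - 3*g) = (g - 3)*(g + 4)*(g)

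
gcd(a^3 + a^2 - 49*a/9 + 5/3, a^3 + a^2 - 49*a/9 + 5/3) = a^3 + a^2 - 49*a/9 + 5/3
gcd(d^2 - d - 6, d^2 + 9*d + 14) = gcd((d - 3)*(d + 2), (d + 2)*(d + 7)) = d + 2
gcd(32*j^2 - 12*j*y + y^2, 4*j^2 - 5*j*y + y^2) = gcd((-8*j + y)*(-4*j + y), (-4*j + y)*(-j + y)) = -4*j + y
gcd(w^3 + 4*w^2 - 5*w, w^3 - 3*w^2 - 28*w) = w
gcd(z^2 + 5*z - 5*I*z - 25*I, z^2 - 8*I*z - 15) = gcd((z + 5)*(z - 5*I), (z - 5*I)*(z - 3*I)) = z - 5*I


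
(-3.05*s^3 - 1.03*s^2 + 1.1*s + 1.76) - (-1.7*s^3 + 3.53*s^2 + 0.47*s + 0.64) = -1.35*s^3 - 4.56*s^2 + 0.63*s + 1.12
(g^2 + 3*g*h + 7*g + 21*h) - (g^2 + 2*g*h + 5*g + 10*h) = g*h + 2*g + 11*h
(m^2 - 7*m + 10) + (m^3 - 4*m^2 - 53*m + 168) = m^3 - 3*m^2 - 60*m + 178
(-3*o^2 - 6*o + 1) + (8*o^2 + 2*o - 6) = 5*o^2 - 4*o - 5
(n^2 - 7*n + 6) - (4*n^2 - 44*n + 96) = -3*n^2 + 37*n - 90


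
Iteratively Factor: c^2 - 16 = (c + 4)*(c - 4)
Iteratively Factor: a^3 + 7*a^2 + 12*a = (a)*(a^2 + 7*a + 12) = a*(a + 4)*(a + 3)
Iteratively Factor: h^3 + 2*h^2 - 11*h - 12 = (h + 1)*(h^2 + h - 12) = (h - 3)*(h + 1)*(h + 4)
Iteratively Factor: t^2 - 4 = (t + 2)*(t - 2)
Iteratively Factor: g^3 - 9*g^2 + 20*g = (g - 4)*(g^2 - 5*g) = (g - 5)*(g - 4)*(g)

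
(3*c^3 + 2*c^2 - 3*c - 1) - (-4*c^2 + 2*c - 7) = 3*c^3 + 6*c^2 - 5*c + 6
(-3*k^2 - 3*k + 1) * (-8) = 24*k^2 + 24*k - 8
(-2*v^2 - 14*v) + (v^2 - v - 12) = -v^2 - 15*v - 12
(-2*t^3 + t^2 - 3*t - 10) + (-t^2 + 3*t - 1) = -2*t^3 - 11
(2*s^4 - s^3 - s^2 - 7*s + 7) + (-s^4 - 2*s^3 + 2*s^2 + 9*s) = s^4 - 3*s^3 + s^2 + 2*s + 7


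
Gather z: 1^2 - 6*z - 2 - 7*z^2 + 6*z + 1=-7*z^2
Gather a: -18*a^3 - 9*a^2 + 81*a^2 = -18*a^3 + 72*a^2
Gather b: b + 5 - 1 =b + 4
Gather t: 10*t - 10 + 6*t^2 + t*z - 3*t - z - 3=6*t^2 + t*(z + 7) - z - 13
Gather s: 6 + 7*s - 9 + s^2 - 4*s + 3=s^2 + 3*s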